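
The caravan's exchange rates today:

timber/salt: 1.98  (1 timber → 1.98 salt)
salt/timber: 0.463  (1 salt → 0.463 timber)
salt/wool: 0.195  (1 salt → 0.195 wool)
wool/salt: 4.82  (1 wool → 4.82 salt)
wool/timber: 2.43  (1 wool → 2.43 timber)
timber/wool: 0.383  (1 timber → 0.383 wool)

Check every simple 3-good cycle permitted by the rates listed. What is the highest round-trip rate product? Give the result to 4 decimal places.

0.9382

wool→timber→salt→wool: 2.43 × 1.98 × 0.195 = 0.93822
wool→salt→timber→wool: 4.82 × 0.463 × 0.383 = 0.85473
Maximum is wool→timber→salt→wool at 0.9382; no arbitrage — every cycle loses value.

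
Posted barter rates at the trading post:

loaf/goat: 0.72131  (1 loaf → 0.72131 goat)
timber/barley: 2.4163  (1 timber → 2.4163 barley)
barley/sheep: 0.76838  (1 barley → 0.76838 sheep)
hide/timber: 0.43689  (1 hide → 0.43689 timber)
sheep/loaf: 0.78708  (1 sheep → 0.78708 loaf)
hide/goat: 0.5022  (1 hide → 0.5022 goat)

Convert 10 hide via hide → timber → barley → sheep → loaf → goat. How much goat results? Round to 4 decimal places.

10 hide × 0.43689 = 4.3689 timber
4.3689 timber × 2.4163 = 10.55657307 barley
10.55657307 barley × 0.76838 = 8.1114596155266 sheep
8.1114596155266 sheep × 0.78708 = 6.384367634188676328 loaf
6.384367634188676328 loaf × 0.72131 = 4.60510821821663412214968 goat

4.6051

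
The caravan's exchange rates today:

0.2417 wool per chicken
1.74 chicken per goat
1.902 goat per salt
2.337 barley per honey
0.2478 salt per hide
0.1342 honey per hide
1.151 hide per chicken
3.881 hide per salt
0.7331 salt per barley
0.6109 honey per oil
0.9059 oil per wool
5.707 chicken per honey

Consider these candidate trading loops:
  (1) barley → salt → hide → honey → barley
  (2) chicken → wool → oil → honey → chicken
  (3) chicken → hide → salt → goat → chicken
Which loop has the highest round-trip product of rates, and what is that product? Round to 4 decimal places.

0.9439

(1) 0.7331 × 3.881 × 0.1342 × 2.337 = 0.89231
(2) 0.2417 × 0.9059 × 0.6109 × 5.707 = 0.76337
(3) 1.151 × 0.2478 × 1.902 × 1.74 = 0.94392
Highest is cycle (3) at 0.9439 (≤1, no arbitrage).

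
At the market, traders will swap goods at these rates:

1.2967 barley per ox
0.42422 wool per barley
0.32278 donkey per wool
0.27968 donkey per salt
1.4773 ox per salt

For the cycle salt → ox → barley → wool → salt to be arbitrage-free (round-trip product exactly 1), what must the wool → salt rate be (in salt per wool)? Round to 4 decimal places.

1.2306

Known legs of the cycle: 1.4773 × 1.2967 × 0.42422 = 0.8126421571202
For no arbitrage the full-cycle product must be 1, so the missing rate is 1 / 0.8126421571202 ≈ 1.230554.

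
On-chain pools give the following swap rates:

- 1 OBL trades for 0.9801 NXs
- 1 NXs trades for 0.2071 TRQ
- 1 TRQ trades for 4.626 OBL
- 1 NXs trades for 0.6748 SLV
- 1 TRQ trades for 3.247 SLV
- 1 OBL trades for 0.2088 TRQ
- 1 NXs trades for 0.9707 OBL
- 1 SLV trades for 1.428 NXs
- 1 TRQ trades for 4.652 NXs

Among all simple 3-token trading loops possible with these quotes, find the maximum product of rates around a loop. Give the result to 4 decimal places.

0.9603

SLV→NXs→TRQ→SLV: 1.428 × 0.2071 × 3.247 = 0.96026
OBL→TRQ→NXs→OBL: 0.2088 × 4.652 × 0.9707 = 0.94288
OBL→NXs→TRQ→OBL: 0.9801 × 0.2071 × 4.626 = 0.93898
Maximum is SLV→NXs→TRQ→SLV at 0.9603; no arbitrage — every cycle loses value.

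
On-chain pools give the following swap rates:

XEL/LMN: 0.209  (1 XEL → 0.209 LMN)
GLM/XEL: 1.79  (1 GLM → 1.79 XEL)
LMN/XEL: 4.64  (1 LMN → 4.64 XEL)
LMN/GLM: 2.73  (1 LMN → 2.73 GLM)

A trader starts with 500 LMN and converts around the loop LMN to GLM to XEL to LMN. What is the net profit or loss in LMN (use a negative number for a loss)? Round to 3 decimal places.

10.660

500 LMN × 2.73 = 1365 GLM
1365 GLM × 1.79 = 2443.35 XEL
2443.35 XEL × 0.209 = 510.66015 LMN
Net change: 510.66015 − 500 = 10.66015 LMN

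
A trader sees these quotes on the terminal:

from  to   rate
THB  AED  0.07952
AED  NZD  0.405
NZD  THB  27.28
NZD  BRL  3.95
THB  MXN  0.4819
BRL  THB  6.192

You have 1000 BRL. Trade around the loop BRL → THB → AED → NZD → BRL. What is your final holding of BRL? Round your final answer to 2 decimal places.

787.70

1000 BRL × 6.192 = 6192 THB
6192 THB × 0.07952 = 492.38784 AED
492.38784 AED × 0.405 = 199.4170752 NZD
199.4170752 NZD × 3.95 = 787.69744704 BRL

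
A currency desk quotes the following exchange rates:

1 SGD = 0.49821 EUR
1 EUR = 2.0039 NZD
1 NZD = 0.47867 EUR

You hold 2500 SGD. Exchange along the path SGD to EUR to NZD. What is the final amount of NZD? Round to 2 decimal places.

2495.91

2500 SGD × 0.49821 = 1245.525 EUR
1245.525 EUR × 2.0039 = 2495.9075475 NZD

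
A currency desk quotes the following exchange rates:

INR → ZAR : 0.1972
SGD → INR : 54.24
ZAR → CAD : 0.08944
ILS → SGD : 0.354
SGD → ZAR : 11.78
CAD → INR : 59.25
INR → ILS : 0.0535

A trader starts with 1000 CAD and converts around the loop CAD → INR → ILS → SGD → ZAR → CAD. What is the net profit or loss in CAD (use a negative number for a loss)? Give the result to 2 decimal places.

182.29

1000 CAD × 59.25 = 59250 INR
59250 INR × 0.0535 = 3169.875 ILS
3169.875 ILS × 0.354 = 1122.13575 SGD
1122.13575 SGD × 11.78 = 13218.759135 ZAR
13218.759135 ZAR × 0.08944 = 1182.2858170344 CAD
Net change: 1182.2858170344 − 1000 = 182.2858170344 CAD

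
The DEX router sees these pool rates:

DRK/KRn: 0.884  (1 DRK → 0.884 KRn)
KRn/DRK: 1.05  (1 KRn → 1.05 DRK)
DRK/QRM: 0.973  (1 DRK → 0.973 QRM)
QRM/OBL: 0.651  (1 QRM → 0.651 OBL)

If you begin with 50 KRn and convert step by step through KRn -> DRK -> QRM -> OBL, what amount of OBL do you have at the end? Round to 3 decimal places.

50 KRn × 1.05 = 52.5 DRK
52.5 DRK × 0.973 = 51.0825 QRM
51.0825 QRM × 0.651 = 33.2547075 OBL

33.255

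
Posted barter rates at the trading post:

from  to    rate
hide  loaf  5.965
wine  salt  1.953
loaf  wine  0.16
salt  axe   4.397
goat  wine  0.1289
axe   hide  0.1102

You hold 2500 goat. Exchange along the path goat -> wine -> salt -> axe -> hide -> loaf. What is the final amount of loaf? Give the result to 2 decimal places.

2500 goat × 0.1289 = 322.25 wine
322.25 wine × 1.953 = 629.35425 salt
629.35425 salt × 4.397 = 2767.27063725 axe
2767.27063725 axe × 0.1102 = 304.95322422495 hide
304.95322422495 hide × 5.965 = 1819.04598250182675 loaf

1819.05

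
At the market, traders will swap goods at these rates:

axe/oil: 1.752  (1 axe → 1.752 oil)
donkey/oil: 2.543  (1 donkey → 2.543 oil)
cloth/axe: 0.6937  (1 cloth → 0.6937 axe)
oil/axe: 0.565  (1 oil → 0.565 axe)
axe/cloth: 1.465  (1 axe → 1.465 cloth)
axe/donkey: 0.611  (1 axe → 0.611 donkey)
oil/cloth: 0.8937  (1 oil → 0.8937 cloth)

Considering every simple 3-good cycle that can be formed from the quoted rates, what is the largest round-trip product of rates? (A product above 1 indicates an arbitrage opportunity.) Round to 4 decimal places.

1.0862

oil→cloth→axe→oil: 0.8937 × 0.6937 × 1.752 = 1.08617
oil→axe→donkey→oil: 0.565 × 0.611 × 2.543 = 0.87788
Maximum is oil→cloth→axe→oil at 1.0862; arbitrage exists.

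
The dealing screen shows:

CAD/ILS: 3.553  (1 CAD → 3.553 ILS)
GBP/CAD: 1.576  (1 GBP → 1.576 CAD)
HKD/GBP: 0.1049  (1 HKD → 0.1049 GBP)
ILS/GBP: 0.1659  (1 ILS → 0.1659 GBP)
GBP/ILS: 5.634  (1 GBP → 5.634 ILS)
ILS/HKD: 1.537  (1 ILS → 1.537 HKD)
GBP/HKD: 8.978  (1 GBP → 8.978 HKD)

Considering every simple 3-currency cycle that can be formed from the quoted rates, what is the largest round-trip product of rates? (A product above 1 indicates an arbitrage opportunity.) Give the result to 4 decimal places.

ILS→GBP→CAD→ILS: 0.1659 × 1.576 × 3.553 = 0.92896
HKD→GBP→ILS→HKD: 0.1049 × 5.634 × 1.537 = 0.90838
Maximum is ILS→GBP→CAD→ILS at 0.9290; no arbitrage — every cycle loses value.

0.9290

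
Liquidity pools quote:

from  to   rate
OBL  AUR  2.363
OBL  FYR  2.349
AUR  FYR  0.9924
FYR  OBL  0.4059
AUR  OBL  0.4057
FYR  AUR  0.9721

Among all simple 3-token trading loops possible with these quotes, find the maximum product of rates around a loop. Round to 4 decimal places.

0.9519

OBL→AUR→FYR→OBL: 2.363 × 0.9924 × 0.4059 = 0.95185
OBL→FYR→AUR→OBL: 2.349 × 0.9721 × 0.4057 = 0.92640
Maximum is OBL→AUR→FYR→OBL at 0.9519; no arbitrage — every cycle loses value.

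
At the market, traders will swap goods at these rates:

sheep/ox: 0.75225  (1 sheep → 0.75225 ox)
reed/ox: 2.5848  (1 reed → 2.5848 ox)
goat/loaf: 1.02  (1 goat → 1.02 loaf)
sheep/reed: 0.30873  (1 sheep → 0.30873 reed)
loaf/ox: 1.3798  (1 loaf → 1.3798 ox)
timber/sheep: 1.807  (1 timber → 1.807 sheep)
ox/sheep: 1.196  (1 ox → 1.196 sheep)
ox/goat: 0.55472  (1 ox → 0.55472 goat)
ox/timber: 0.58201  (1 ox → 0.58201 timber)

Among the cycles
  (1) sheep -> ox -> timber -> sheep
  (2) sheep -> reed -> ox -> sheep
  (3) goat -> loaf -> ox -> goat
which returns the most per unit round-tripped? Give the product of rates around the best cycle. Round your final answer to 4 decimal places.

(1) 0.75225 × 0.58201 × 1.807 = 0.79114
(2) 0.30873 × 2.5848 × 1.196 = 0.95441
(3) 1.02 × 1.3798 × 0.55472 = 0.78071
Highest is cycle (2) at 0.9544 (≤1, no arbitrage).

0.9544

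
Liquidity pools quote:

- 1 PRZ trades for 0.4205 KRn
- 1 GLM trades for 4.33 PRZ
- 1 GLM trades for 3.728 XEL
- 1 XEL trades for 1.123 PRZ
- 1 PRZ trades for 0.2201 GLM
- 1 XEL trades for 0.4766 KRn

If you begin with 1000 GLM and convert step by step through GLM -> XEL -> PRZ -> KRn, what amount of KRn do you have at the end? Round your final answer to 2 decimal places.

1000 GLM × 3.728 = 3728 XEL
3728 XEL × 1.123 = 4186.544 PRZ
4186.544 PRZ × 0.4205 = 1760.441752 KRn

1760.44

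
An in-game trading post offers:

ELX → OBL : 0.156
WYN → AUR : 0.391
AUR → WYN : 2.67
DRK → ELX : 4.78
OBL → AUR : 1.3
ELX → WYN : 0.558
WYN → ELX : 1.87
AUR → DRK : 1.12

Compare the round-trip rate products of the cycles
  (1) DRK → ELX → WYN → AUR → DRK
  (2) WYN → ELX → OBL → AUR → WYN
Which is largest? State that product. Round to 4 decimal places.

1.1680

(1) 4.78 × 0.558 × 0.391 × 1.12 = 1.16804
(2) 1.87 × 0.156 × 1.3 × 2.67 = 1.01256
Highest is cycle (1) at 1.1680 (>1, arbitrage).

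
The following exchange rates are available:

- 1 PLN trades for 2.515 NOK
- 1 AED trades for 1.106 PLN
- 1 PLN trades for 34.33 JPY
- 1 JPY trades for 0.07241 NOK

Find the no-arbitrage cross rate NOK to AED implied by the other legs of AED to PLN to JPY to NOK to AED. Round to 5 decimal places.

0.36372

Known legs of the cycle: 1.106 × 34.33 × 0.07241 = 2.7493338418
For no arbitrage the full-cycle product must be 1, so the missing rate is 1 / 2.7493338418 ≈ 0.3637245.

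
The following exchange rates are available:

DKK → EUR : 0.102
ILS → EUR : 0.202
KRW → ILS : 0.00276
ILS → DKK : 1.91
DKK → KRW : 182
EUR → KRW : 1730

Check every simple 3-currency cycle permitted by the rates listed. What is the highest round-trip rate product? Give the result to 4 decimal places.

ILS→EUR→KRW→ILS: 0.202 × 1730 × 0.00276 = 0.96451
DKK→KRW→ILS→DKK: 182 × 0.00276 × 1.91 = 0.95943
Maximum is ILS→EUR→KRW→ILS at 0.9645; no arbitrage — every cycle loses value.

0.9645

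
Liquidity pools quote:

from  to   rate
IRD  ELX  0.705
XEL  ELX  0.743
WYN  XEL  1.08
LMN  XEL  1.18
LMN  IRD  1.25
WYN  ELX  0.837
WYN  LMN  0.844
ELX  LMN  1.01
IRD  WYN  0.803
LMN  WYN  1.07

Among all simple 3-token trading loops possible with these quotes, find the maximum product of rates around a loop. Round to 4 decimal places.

WYN→ELX→LMN→WYN: 0.837 × 1.01 × 1.07 = 0.90455
IRD→ELX→LMN→IRD: 0.705 × 1.01 × 1.25 = 0.89006
LMN→XEL→ELX→LMN: 1.18 × 0.743 × 1.01 = 0.88551
IRD→WYN→LMN→IRD: 0.803 × 0.844 × 1.25 = 0.84717
Maximum is WYN→ELX→LMN→WYN at 0.9045; no arbitrage — every cycle loses value.

0.9045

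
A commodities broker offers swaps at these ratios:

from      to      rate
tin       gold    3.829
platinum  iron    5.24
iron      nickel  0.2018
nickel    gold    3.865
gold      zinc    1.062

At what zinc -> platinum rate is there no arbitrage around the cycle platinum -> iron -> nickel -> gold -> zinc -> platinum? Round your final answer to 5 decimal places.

0.23040

Known legs of the cycle: 5.24 × 0.2018 × 3.865 × 1.062 = 4.34036711016
For no arbitrage the full-cycle product must be 1, so the missing rate is 1 / 4.34036711016 ≈ 0.2303953.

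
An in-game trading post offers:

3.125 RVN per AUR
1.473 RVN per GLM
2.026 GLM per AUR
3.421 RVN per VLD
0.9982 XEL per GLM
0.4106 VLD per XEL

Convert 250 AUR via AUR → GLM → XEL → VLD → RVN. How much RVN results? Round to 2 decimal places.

710.18

250 AUR × 2.026 = 506.5 GLM
506.5 GLM × 0.9982 = 505.5883 XEL
505.5883 XEL × 0.4106 = 207.59455598 VLD
207.59455598 VLD × 3.421 = 710.18097600758 RVN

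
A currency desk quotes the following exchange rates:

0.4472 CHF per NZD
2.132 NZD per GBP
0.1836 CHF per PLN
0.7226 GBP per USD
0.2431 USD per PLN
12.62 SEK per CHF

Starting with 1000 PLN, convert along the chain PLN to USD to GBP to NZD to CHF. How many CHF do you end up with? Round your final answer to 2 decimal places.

167.48

1000 PLN × 0.2431 = 243.1 USD
243.1 USD × 0.7226 = 175.66406 GBP
175.66406 GBP × 2.132 = 374.51577592 NZD
374.51577592 NZD × 0.4472 = 167.483454991424 CHF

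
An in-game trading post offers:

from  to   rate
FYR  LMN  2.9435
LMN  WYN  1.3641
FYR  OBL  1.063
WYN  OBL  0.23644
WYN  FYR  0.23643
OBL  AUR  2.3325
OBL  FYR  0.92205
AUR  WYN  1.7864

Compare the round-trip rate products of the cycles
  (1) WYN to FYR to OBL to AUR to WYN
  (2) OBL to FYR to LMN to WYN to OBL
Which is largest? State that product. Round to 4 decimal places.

(1) 0.23643 × 1.063 × 2.3325 × 1.7864 = 1.04722
(2) 0.92205 × 2.9435 × 1.3641 × 0.23644 = 0.87536
Highest is cycle (1) at 1.0472 (>1, arbitrage).

1.0472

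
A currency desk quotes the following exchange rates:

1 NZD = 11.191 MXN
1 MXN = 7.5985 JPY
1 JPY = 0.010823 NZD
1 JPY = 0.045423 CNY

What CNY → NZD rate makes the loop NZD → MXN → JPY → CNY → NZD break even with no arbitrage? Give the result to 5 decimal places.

Known legs of the cycle: 11.191 × 7.5985 × 0.045423 = 3.8625363336105
For no arbitrage the full-cycle product must be 1, so the missing rate is 1 / 3.8625363336105 ≈ 0.2588972.

0.25890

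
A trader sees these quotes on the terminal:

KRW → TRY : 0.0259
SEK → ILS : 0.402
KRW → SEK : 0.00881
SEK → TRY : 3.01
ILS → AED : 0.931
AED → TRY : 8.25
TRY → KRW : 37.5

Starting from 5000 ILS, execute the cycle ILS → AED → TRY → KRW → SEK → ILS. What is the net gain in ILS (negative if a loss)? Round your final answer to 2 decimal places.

5000 ILS × 0.931 = 4655 AED
4655 AED × 8.25 = 38403.75 TRY
38403.75 TRY × 37.5 = 1440140.625 KRW
1440140.625 KRW × 0.00881 = 12687.63890625 SEK
12687.63890625 SEK × 0.402 = 5100.4308403125 ILS
Net change: 5100.4308403125 − 5000 = 100.4308403125 ILS

100.43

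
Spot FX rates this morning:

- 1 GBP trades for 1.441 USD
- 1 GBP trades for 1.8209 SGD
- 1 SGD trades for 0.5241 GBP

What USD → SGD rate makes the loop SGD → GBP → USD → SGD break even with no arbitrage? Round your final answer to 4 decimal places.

1.3241

Known legs of the cycle: 0.5241 × 1.441 = 0.7552281
For no arbitrage the full-cycle product must be 1, so the missing rate is 1 / 0.7552281 ≈ 1.324103.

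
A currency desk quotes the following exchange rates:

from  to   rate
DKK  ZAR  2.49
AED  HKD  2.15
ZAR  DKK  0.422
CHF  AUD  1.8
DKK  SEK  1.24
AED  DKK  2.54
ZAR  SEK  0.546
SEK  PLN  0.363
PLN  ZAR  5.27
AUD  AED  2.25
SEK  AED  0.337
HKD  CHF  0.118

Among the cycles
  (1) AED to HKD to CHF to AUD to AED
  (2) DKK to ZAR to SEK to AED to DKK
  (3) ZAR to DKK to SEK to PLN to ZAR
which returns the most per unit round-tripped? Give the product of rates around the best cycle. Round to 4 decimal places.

1.1637

(1) 2.15 × 0.118 × 1.8 × 2.25 = 1.02749
(2) 2.49 × 0.546 × 0.337 × 2.54 = 1.16374
(3) 0.422 × 1.24 × 0.363 × 5.27 = 1.00104
Highest is cycle (2) at 1.1637 (>1, arbitrage).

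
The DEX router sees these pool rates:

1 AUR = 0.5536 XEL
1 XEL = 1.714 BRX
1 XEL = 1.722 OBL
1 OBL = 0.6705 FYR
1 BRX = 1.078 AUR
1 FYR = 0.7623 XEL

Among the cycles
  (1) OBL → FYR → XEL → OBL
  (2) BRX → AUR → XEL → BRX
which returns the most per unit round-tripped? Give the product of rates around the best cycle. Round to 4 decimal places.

1.0229

(1) 0.6705 × 0.7623 × 1.722 = 0.88015
(2) 1.078 × 0.5536 × 1.714 = 1.02288
Highest is cycle (2) at 1.0229 (>1, arbitrage).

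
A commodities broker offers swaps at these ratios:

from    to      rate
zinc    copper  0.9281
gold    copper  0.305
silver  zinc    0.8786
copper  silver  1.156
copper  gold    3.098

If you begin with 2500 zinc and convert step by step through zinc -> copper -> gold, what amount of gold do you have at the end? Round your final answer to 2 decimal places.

2500 zinc × 0.9281 = 2320.25 copper
2320.25 copper × 3.098 = 7188.1345 gold

7188.13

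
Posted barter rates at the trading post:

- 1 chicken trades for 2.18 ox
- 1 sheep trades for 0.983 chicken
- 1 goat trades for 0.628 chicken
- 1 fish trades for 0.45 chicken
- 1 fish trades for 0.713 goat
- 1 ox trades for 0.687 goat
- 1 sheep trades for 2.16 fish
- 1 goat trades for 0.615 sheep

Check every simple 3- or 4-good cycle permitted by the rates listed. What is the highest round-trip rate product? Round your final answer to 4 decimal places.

0.9471

goat→sheep→fish→goat: 0.615 × 2.16 × 0.713 = 0.94715
goat→chicken→ox→goat: 0.628 × 2.18 × 0.687 = 0.94053
goat→sheep→chicken→ox→goat: 0.615 × 0.983 × 2.18 × 0.687 = 0.90540
Maximum is goat→sheep→fish→goat at 0.9471; no arbitrage — every cycle loses value.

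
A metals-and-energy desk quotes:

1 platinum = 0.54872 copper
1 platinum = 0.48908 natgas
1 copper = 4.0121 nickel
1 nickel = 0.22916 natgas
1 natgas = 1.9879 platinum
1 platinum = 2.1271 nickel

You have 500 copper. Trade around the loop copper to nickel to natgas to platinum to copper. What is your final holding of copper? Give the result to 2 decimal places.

500 copper × 4.0121 = 2006.05 nickel
2006.05 nickel × 0.22916 = 459.706418 natgas
459.706418 natgas × 1.9879 = 913.8503883422 platinum
913.8503883422 platinum × 0.54872 = 501.447985091131984 copper

501.45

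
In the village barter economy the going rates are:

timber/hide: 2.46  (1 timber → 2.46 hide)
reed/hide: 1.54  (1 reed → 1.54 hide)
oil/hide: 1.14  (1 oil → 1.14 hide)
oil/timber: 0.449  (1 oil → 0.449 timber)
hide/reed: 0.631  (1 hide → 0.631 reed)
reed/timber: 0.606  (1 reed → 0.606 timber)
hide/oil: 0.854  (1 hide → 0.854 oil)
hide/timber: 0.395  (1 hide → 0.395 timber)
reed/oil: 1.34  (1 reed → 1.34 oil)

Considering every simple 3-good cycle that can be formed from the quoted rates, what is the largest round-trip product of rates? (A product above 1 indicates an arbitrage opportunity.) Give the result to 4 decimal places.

0.9639

oil→hide→reed→oil: 1.14 × 0.631 × 1.34 = 0.96392
oil→timber→hide→oil: 0.449 × 2.46 × 0.854 = 0.94328
hide→reed→timber→hide: 0.631 × 0.606 × 2.46 = 0.94067
Maximum is oil→hide→reed→oil at 0.9639; no arbitrage — every cycle loses value.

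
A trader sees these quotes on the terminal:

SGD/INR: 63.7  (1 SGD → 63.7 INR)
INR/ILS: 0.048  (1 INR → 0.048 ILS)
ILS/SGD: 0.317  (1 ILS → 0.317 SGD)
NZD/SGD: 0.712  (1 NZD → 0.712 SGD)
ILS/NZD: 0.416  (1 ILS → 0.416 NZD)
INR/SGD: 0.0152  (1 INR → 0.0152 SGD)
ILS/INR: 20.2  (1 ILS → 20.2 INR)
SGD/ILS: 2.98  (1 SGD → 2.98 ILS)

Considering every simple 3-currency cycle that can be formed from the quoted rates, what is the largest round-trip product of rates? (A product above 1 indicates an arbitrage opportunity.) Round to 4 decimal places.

0.9693

ILS→SGD→INR→ILS: 0.317 × 63.7 × 0.048 = 0.96926
ILS→INR→SGD→ILS: 20.2 × 0.0152 × 2.98 = 0.91498
ILS→NZD→SGD→ILS: 0.416 × 0.712 × 2.98 = 0.88265
Maximum is ILS→SGD→INR→ILS at 0.9693; no arbitrage — every cycle loses value.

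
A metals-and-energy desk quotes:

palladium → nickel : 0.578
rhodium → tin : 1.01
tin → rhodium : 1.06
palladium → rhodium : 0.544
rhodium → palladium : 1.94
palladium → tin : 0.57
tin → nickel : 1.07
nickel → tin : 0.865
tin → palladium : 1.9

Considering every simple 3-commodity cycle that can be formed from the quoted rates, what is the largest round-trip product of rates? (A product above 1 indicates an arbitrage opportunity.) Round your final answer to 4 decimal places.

rhodium→palladium→tin→rhodium: 1.94 × 0.57 × 1.06 = 1.17215
rhodium→tin→palladium→rhodium: 1.01 × 1.9 × 0.544 = 1.04394
nickel→tin→palladium→nickel: 0.865 × 1.9 × 0.578 = 0.94994
Maximum is rhodium→palladium→tin→rhodium at 1.1721; arbitrage exists.

1.1721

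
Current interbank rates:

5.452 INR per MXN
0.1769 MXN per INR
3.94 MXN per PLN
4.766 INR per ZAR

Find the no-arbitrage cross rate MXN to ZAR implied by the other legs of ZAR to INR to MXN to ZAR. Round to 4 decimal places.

Known legs of the cycle: 4.766 × 0.1769 = 0.8431054
For no arbitrage the full-cycle product must be 1, so the missing rate is 1 / 0.8431054 ≈ 1.186091.

1.1861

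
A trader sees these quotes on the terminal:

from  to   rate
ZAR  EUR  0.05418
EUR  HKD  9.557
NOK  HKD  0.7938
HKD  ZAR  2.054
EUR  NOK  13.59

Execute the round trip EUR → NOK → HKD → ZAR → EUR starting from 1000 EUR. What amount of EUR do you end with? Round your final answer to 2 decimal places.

1200.52

1000 EUR × 13.59 = 13590 NOK
13590 NOK × 0.7938 = 10787.742 HKD
10787.742 HKD × 2.054 = 22158.022068 ZAR
22158.022068 ZAR × 0.05418 = 1200.52163564424 EUR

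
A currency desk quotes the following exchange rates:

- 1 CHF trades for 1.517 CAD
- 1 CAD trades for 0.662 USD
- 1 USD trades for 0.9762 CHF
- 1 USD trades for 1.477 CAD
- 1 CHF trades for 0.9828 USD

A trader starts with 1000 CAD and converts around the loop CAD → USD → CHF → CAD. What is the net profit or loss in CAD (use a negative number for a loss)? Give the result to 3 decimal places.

1000 CAD × 0.662 = 662 USD
662 USD × 0.9762 = 646.2444 CHF
646.2444 CHF × 1.517 = 980.3527548 CAD
Net change: 980.3527548 − 1000 = -19.6472452 CAD

-19.647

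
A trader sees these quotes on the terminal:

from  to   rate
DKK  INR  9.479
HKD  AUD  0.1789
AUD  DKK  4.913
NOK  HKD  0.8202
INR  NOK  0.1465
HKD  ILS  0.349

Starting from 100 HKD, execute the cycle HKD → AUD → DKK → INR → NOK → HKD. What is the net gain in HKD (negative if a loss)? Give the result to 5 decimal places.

0.10990

100 HKD × 0.1789 = 17.89 AUD
17.89 AUD × 4.913 = 87.89357 DKK
87.89357 DKK × 9.479 = 833.14315003 INR
833.14315003 INR × 0.1465 = 122.055471479395 NOK
122.055471479395 NOK × 0.8202 = 100.109897707399779 HKD
Net change: 100.109897707399779 − 100 = 0.109897707399779 HKD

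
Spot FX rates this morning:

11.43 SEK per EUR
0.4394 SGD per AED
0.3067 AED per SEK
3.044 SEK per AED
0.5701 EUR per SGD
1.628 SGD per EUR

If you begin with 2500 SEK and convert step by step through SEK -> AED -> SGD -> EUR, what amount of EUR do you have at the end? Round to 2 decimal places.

2500 SEK × 0.3067 = 766.75 AED
766.75 AED × 0.4394 = 336.90995 SGD
336.90995 SGD × 0.5701 = 192.072362495 EUR

192.07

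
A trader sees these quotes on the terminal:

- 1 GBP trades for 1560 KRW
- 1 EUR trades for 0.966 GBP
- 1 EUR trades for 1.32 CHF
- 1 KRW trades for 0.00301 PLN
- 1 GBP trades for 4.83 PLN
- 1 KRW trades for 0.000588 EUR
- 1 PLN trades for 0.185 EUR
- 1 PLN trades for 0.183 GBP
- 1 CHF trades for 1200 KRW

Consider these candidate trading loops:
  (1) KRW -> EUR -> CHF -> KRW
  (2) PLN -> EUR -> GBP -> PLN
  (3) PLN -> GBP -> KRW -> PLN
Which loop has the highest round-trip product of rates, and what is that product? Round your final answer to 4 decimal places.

0.9314

(1) 0.000588 × 1.32 × 1200 = 0.93139
(2) 0.185 × 0.966 × 4.83 = 0.86317
(3) 0.183 × 1560 × 0.00301 = 0.85929
Highest is cycle (1) at 0.9314 (≤1, no arbitrage).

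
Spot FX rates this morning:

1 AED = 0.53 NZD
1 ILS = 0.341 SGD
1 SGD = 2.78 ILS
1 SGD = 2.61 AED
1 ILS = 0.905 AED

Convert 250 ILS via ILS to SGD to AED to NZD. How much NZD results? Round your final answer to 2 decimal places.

250 ILS × 0.341 = 85.25 SGD
85.25 SGD × 2.61 = 222.5025 AED
222.5025 AED × 0.53 = 117.926325 NZD

117.93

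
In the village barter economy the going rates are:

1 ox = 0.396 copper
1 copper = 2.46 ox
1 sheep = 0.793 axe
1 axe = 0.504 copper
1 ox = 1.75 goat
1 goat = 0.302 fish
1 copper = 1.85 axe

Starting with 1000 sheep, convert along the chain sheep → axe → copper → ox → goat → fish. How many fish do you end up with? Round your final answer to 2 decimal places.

519.62

1000 sheep × 0.793 = 793 axe
793 axe × 0.504 = 399.672 copper
399.672 copper × 2.46 = 983.19312 ox
983.19312 ox × 1.75 = 1720.58796 goat
1720.58796 goat × 0.302 = 519.61756392 fish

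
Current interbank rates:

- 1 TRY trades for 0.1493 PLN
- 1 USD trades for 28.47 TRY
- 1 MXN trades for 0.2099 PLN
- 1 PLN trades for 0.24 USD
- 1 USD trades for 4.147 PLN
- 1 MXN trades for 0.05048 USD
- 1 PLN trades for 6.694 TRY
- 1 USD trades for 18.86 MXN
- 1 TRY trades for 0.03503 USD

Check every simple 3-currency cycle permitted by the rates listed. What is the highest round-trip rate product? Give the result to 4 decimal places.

1.0201

TRY→PLN→USD→TRY: 0.1493 × 0.24 × 28.47 = 1.02014
TRY→USD→PLN→TRY: 0.03503 × 4.147 × 6.694 = 0.97243
PLN→USD→MXN→PLN: 0.24 × 18.86 × 0.2099 = 0.95009
Maximum is TRY→PLN→USD→TRY at 1.0201; arbitrage exists.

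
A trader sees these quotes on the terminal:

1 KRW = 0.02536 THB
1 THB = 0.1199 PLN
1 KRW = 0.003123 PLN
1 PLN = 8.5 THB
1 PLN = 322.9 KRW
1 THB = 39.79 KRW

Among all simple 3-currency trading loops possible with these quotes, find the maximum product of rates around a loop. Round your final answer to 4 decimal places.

THB→KRW→PLN→THB: 39.79 × 0.003123 × 8.5 = 1.05625
THB→PLN→KRW→THB: 0.1199 × 322.9 × 0.02536 = 0.98183
Maximum is THB→KRW→PLN→THB at 1.0562; arbitrage exists.

1.0562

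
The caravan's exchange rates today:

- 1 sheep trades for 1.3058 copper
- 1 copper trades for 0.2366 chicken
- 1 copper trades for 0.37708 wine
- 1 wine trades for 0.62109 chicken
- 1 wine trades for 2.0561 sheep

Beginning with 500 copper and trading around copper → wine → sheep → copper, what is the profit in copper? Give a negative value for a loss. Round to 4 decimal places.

6.2026

500 copper × 0.37708 = 188.54 wine
188.54 wine × 2.0561 = 387.657094 sheep
387.657094 sheep × 1.3058 = 506.2026333452 copper
Net change: 506.2026333452 − 500 = 6.2026333452 copper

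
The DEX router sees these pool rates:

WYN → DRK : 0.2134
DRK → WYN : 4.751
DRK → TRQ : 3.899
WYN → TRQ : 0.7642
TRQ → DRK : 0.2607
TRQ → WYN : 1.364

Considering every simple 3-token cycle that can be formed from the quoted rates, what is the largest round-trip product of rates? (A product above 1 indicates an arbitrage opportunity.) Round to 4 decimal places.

1.1349

TRQ→WYN→DRK→TRQ: 1.364 × 0.2134 × 3.899 = 1.13491
TRQ→DRK→WYN→TRQ: 0.2607 × 4.751 × 0.7642 = 0.94653
Maximum is TRQ→WYN→DRK→TRQ at 1.1349; arbitrage exists.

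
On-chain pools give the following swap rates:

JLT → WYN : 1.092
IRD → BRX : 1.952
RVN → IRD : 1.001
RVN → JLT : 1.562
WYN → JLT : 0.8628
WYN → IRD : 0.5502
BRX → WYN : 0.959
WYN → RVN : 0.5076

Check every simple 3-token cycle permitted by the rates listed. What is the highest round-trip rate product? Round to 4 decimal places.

1.0300

WYN→IRD→BRX→WYN: 0.5502 × 1.952 × 0.959 = 1.02996
WYN→RVN→JLT→WYN: 0.5076 × 1.562 × 1.092 = 0.86582
Maximum is WYN→IRD→BRX→WYN at 1.0300; arbitrage exists.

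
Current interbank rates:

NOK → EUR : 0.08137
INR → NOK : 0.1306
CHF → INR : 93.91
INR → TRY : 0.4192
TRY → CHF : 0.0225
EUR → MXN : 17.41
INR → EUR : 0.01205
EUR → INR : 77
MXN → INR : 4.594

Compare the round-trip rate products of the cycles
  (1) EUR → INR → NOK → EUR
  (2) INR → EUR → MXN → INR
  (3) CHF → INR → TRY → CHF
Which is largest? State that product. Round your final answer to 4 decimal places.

0.9638

(1) 77 × 0.1306 × 0.08137 = 0.81827
(2) 0.01205 × 17.41 × 4.594 = 0.96378
(3) 93.91 × 0.4192 × 0.0225 = 0.88576
Highest is cycle (2) at 0.9638 (≤1, no arbitrage).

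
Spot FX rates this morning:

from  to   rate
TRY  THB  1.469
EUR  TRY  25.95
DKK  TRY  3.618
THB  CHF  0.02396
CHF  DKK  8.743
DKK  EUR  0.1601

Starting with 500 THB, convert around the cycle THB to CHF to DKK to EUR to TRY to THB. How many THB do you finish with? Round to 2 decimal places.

639.25

500 THB × 0.02396 = 11.98 CHF
11.98 CHF × 8.743 = 104.74114 DKK
104.74114 DKK × 0.1601 = 16.769056514 EUR
16.769056514 EUR × 25.95 = 435.1570165383 TRY
435.1570165383 TRY × 1.469 = 639.2456572947627 THB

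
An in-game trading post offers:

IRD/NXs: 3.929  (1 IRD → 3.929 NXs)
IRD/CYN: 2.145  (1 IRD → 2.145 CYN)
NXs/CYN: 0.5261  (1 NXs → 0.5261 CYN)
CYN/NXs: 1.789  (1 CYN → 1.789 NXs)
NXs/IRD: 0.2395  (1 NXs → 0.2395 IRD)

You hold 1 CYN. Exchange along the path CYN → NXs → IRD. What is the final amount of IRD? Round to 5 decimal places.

1 CYN × 1.789 = 1.789 NXs
1.789 NXs × 0.2395 = 0.4284655 IRD

0.42847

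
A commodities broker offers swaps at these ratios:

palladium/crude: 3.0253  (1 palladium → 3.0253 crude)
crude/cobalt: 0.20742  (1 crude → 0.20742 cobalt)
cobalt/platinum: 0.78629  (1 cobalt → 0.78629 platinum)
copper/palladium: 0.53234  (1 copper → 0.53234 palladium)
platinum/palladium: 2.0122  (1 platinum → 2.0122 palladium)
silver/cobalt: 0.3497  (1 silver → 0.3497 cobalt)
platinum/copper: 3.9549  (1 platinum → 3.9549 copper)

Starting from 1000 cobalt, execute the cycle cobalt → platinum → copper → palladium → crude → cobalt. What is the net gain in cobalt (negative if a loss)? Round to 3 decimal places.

1000 cobalt × 0.78629 = 786.29 platinum
786.29 platinum × 3.9549 = 3109.698321 copper
3109.698321 copper × 0.53234 = 1655.41680420114 palladium
1655.41680420114 palladium × 3.0253 = 5008.132457749708842 crude
5008.132457749708842 crude × 0.20742 = 1038.78683438644460800764 cobalt
Net change: 1038.78683438644460800764 − 1000 = 38.78683438644460800764 cobalt

38.787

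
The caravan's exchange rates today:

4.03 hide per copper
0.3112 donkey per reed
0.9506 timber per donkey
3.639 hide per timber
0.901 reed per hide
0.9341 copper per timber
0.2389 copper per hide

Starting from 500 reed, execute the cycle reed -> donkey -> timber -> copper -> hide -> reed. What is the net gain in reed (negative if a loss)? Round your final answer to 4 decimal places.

500 reed × 0.3112 = 155.6 donkey
155.6 donkey × 0.9506 = 147.91336 timber
147.91336 timber × 0.9341 = 138.165869576 copper
138.165869576 copper × 4.03 = 556.80845439128 hide
556.80845439128 hide × 0.901 = 501.68441740654328 reed
Net change: 501.68441740654328 − 500 = 1.68441740654328 reed

1.6844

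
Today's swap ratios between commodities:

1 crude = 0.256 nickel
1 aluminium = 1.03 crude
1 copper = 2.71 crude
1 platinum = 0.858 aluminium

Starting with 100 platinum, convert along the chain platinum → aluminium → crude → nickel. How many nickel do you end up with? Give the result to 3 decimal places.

22.624

100 platinum × 0.858 = 85.8 aluminium
85.8 aluminium × 1.03 = 88.374 crude
88.374 crude × 0.256 = 22.623744 nickel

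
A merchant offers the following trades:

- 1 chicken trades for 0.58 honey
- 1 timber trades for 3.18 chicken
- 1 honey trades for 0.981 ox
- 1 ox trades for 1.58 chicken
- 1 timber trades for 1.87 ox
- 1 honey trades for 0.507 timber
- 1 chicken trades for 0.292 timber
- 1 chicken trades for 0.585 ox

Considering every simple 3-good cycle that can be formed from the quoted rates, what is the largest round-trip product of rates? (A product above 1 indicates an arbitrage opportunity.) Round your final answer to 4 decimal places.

0.9351

honey→timber→chicken→honey: 0.507 × 3.18 × 0.58 = 0.93511
honey→ox→chicken→honey: 0.981 × 1.58 × 0.58 = 0.89899
timber→ox→chicken→timber: 1.87 × 1.58 × 0.292 = 0.86274
Maximum is honey→timber→chicken→honey at 0.9351; no arbitrage — every cycle loses value.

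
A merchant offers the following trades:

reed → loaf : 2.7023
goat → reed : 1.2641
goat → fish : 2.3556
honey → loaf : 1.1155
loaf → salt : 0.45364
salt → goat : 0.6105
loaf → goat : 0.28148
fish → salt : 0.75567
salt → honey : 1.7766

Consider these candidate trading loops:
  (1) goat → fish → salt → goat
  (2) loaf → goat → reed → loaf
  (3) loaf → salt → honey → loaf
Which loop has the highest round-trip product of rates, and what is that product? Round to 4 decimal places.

(1) 2.3556 × 0.75567 × 0.6105 = 1.08672
(2) 0.28148 × 1.2641 × 2.7023 = 0.96153
(3) 0.45364 × 1.7766 × 1.1155 = 0.89902
Highest is cycle (1) at 1.0867 (>1, arbitrage).

1.0867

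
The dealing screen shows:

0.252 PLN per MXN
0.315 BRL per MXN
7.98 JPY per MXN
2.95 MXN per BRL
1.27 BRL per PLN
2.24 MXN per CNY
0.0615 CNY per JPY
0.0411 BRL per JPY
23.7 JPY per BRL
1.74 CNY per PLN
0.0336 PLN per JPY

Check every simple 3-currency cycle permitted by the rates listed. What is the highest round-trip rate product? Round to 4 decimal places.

JPY→CNY→MXN→JPY: 0.0615 × 2.24 × 7.98 = 1.09932
BRL→JPY→PLN→BRL: 23.7 × 0.0336 × 1.27 = 1.01133
MXN→PLN→CNY→MXN: 0.252 × 1.74 × 2.24 = 0.98220
BRL→MXN→JPY→BRL: 2.95 × 7.98 × 0.0411 = 0.96754
BRL→MXN→PLN→BRL: 2.95 × 0.252 × 1.27 = 0.94412
Maximum is JPY→CNY→MXN→JPY at 1.0993; arbitrage exists.

1.0993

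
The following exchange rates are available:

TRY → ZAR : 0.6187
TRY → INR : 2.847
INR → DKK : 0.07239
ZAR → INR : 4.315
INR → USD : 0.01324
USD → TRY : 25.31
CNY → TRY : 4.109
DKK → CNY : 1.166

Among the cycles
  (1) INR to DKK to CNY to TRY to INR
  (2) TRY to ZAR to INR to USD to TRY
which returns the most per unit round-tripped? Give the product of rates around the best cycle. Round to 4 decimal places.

0.9874

(1) 0.07239 × 1.166 × 4.109 × 2.847 = 0.98742
(2) 0.6187 × 4.315 × 0.01324 × 25.31 = 0.89463
Highest is cycle (1) at 0.9874 (≤1, no arbitrage).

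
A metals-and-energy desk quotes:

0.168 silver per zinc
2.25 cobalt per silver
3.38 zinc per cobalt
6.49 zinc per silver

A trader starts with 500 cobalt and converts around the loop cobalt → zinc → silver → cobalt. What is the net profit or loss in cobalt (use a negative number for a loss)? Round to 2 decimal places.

138.82

500 cobalt × 3.38 = 1690 zinc
1690 zinc × 0.168 = 283.92 silver
283.92 silver × 2.25 = 638.82 cobalt
Net change: 638.82 − 500 = 138.82 cobalt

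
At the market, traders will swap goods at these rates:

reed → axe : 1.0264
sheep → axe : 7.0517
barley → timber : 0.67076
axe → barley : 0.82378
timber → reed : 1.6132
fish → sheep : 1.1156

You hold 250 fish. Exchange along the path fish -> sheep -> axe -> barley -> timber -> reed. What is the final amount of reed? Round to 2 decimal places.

250 fish × 1.1156 = 278.9 sheep
278.9 sheep × 7.0517 = 1966.71913 axe
1966.71913 axe × 0.82378 = 1620.1438849114 barley
1620.1438849114 barley × 0.67076 = 1086.727712243170664 timber
1086.727712243170664 timber × 1.6132 = 1753.1091453906829151648 reed

1753.11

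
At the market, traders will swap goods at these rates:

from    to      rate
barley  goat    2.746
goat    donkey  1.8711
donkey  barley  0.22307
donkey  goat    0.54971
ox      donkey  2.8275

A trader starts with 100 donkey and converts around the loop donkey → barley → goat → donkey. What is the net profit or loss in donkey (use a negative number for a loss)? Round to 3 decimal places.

14.614

100 donkey × 0.22307 = 22.307 barley
22.307 barley × 2.746 = 61.255022 goat
61.255022 goat × 1.8711 = 114.6142716642 donkey
Net change: 114.6142716642 − 100 = 14.6142716642 donkey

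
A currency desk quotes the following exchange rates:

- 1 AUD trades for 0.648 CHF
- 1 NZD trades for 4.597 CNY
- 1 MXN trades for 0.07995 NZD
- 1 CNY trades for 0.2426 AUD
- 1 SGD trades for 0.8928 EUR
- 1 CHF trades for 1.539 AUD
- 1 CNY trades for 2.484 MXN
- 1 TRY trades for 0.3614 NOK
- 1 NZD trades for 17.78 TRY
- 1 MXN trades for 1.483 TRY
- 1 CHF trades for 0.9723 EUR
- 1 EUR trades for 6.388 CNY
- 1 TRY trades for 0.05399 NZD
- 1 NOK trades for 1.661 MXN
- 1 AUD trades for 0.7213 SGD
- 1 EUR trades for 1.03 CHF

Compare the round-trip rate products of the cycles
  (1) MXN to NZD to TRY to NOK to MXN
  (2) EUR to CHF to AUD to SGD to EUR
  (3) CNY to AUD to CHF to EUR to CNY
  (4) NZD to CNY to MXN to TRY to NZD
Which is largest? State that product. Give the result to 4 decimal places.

(1) 0.07995 × 17.78 × 0.3614 × 1.661 = 0.85331
(2) 1.03 × 1.539 × 0.7213 × 0.8928 = 1.02081
(3) 0.2426 × 0.648 × 0.9723 × 6.388 = 0.97641
(4) 4.597 × 2.484 × 1.483 × 0.05399 = 0.91428
Highest is cycle (2) at 1.0208 (>1, arbitrage).

1.0208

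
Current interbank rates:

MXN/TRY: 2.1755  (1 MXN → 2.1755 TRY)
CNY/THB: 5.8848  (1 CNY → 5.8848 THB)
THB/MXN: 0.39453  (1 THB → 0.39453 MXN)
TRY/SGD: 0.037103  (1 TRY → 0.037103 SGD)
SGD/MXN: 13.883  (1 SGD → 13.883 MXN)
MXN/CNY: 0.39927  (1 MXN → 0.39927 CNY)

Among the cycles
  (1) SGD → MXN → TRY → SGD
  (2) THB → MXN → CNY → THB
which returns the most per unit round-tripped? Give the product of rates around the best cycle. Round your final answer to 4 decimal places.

1.1206

(1) 13.883 × 2.1755 × 0.037103 = 1.12060
(2) 0.39453 × 0.39927 × 5.8848 = 0.92700
Highest is cycle (1) at 1.1206 (>1, arbitrage).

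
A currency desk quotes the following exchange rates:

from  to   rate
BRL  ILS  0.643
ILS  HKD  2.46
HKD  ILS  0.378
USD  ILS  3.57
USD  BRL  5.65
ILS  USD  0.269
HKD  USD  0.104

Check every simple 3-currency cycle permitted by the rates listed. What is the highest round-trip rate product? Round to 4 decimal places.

0.9773

USD→BRL→ILS→USD: 5.65 × 0.643 × 0.269 = 0.97726
USD→ILS→HKD→USD: 3.57 × 2.46 × 0.104 = 0.91335
Maximum is USD→BRL→ILS→USD at 0.9773; no arbitrage — every cycle loses value.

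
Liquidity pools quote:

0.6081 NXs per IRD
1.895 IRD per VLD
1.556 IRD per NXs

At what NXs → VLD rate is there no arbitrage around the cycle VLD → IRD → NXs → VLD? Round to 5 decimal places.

Known legs of the cycle: 1.895 × 0.6081 = 1.1523495
For no arbitrage the full-cycle product must be 1, so the missing rate is 1 / 1.1523495 ≈ 0.8677923.

0.86779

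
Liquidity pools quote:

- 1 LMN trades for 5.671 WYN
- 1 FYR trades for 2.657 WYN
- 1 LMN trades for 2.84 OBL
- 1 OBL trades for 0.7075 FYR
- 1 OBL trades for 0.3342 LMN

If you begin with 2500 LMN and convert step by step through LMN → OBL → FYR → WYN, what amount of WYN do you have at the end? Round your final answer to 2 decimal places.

2500 LMN × 2.84 = 7100 OBL
7100 OBL × 0.7075 = 5023.25 FYR
5023.25 FYR × 2.657 = 13346.77525 WYN

13346.78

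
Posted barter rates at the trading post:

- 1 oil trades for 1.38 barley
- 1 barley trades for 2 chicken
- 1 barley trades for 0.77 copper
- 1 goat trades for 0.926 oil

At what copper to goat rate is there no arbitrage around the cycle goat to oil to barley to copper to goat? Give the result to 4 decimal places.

Known legs of the cycle: 0.926 × 1.38 × 0.77 = 0.9839676
For no arbitrage the full-cycle product must be 1, so the missing rate is 1 / 0.9839676 ≈ 1.016294.

1.0163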